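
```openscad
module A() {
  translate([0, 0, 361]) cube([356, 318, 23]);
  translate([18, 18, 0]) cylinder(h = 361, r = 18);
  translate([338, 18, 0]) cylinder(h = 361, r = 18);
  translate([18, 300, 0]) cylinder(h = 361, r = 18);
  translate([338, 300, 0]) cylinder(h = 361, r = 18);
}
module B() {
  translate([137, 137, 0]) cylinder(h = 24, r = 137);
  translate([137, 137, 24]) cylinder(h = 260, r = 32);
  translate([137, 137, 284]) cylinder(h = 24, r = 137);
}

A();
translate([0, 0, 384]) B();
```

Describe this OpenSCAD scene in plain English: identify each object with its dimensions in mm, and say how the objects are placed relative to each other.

A is a four-legged stool. The seat is a 356×318×23 mm slab whose top surface is at z = 384 mm; four round legs, each 36 mm in diameter, run from the floor (z = 0) to the underside of the seat, each leg's axis is inset half a diameter from the nearest pair of seat edges (so the leg's bounding box is flush with the corner).

B is a spool: two coaxial disc flanges of radius 137 mm and thickness 24 mm, joined by a core cylinder of radius 32 mm and height 260 mm. The lower flange rests on z = 0 and the three cylinders share a vertical axis.

The spool is on top of the stool.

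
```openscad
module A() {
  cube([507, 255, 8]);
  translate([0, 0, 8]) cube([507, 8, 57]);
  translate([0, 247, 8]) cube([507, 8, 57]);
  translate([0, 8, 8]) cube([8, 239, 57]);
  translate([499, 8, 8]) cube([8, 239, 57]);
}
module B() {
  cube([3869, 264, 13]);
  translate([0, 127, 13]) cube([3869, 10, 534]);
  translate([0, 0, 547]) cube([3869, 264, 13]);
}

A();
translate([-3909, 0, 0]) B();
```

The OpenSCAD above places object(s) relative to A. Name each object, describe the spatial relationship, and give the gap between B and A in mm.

The I-beam's nearest face is 40 mm from the open box's −x face.

A is an open box. B is an I-beam. The I-beam is on the floor beside the open box on its −x side. The gap between the I-beam and the open box is 40 mm.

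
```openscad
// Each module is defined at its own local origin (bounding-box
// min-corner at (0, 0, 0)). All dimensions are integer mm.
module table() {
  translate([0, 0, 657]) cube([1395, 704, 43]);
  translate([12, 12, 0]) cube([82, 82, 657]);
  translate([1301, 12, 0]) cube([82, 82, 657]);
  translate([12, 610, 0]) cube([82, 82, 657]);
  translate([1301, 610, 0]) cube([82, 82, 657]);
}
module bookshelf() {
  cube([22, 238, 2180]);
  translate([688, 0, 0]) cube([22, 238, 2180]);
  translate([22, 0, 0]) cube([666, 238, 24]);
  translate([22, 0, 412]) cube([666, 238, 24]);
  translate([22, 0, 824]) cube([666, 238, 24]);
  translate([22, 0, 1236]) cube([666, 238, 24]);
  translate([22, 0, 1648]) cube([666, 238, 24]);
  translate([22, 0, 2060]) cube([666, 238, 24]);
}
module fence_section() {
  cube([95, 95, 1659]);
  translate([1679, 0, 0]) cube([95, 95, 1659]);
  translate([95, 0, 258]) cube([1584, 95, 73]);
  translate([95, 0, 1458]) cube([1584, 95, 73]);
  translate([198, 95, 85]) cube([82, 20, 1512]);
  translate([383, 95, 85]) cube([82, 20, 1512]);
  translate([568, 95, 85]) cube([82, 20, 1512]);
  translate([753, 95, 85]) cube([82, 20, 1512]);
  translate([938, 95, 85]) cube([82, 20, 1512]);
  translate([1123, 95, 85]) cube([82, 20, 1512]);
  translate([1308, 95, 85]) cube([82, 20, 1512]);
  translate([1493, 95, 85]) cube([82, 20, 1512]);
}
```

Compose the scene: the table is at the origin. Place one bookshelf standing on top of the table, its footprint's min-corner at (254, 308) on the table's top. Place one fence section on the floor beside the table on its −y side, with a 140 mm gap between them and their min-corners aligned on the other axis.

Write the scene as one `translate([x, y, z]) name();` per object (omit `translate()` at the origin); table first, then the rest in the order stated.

table();
translate([254, 308, 700]) bookshelf();
translate([0, -255, 0]) fence_section();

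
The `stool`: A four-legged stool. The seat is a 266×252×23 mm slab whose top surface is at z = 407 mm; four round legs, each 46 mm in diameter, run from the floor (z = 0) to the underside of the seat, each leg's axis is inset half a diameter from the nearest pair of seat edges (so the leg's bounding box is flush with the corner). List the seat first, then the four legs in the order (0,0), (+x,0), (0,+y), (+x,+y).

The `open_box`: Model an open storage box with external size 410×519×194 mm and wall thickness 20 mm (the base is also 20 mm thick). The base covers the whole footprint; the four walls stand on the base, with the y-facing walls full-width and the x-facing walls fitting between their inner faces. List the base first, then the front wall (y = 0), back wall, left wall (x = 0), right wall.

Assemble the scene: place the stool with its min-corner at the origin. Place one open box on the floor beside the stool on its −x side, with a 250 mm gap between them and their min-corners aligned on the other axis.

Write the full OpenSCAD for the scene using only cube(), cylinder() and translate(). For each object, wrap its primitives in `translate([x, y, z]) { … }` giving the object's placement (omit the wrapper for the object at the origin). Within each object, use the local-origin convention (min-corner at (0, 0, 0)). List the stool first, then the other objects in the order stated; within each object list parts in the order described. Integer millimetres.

translate([0, 0, 384]) cube([266, 252, 23]);
translate([23, 23, 0]) cylinder(h = 384, r = 23);
translate([243, 23, 0]) cylinder(h = 384, r = 23);
translate([23, 229, 0]) cylinder(h = 384, r = 23);
translate([243, 229, 0]) cylinder(h = 384, r = 23);
translate([-660, 0, 0]) {
  cube([410, 519, 20]);
  translate([0, 0, 20]) cube([410, 20, 174]);
  translate([0, 499, 20]) cube([410, 20, 174]);
  translate([0, 20, 20]) cube([20, 479, 174]);
  translate([390, 20, 20]) cube([20, 479, 174]);
}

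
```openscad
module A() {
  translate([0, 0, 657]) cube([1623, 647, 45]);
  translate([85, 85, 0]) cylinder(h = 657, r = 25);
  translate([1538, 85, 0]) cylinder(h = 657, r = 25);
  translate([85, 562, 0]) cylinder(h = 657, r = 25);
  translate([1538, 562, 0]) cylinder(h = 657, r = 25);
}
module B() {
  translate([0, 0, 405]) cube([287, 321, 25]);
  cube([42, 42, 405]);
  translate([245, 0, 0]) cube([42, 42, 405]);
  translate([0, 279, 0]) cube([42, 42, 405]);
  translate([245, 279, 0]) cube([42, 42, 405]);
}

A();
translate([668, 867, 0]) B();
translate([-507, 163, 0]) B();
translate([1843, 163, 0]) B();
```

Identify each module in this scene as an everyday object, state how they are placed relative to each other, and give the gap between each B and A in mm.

A is a table. B is a stool. Three stools sit around the table at the +y, −x, +x sides. The gap between each stool and the table is 220 mm.

Each stool's nearest face is 220 mm from the table's bounding box.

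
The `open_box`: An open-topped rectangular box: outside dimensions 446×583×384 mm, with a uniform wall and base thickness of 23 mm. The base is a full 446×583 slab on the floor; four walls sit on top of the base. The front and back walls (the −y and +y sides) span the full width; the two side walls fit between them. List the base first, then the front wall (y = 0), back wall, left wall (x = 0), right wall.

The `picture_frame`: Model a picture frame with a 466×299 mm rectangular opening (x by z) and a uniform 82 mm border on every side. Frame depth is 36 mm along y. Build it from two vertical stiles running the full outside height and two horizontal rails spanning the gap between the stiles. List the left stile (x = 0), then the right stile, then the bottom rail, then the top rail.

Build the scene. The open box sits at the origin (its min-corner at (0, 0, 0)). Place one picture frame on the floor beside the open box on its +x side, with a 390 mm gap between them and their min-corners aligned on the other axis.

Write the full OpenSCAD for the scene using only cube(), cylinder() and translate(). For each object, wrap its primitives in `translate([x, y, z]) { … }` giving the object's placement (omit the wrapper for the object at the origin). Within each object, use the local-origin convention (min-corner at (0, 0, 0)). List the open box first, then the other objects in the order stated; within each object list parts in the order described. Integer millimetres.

cube([446, 583, 23]);
translate([0, 0, 23]) cube([446, 23, 361]);
translate([0, 560, 23]) cube([446, 23, 361]);
translate([0, 23, 23]) cube([23, 537, 361]);
translate([423, 23, 23]) cube([23, 537, 361]);
translate([836, 0, 0]) {
  cube([82, 36, 463]);
  translate([548, 0, 0]) cube([82, 36, 463]);
  translate([82, 0, 0]) cube([466, 36, 82]);
  translate([82, 0, 381]) cube([466, 36, 82]);
}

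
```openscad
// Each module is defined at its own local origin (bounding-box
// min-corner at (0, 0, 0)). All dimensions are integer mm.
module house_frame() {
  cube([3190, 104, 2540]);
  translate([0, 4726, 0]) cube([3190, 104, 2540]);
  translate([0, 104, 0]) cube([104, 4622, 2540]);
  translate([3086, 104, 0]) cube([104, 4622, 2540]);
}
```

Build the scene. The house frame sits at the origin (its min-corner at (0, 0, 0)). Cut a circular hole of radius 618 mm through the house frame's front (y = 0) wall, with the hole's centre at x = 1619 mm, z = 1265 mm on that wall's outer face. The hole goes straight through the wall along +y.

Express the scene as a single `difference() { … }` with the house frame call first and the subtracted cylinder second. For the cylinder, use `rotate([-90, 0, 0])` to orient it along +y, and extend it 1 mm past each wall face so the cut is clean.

difference() {
  house_frame();
  translate([1619, -1, 1265]) rotate([-90, 0, 0]) cylinder(h = 106, r = 618);
}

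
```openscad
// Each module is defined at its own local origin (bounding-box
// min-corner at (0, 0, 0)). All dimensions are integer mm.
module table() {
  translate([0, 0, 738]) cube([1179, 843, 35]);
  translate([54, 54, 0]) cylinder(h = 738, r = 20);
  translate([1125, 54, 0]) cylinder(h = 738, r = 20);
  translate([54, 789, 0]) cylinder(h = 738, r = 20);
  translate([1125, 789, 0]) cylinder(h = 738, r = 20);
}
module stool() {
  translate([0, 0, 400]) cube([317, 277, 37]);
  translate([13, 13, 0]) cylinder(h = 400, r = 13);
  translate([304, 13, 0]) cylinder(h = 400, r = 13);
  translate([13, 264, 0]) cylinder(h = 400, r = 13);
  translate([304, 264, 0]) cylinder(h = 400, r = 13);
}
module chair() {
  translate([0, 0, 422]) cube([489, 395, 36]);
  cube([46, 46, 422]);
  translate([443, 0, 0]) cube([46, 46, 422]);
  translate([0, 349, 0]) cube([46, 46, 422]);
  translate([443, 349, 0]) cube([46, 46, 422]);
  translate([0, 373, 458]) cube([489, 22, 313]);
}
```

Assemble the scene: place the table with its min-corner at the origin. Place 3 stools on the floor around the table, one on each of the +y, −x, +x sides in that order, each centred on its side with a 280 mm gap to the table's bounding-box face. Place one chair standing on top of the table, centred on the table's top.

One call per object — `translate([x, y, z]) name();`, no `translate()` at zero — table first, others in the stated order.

table();
translate([431, 1123, 0]) stool();
translate([-597, 283, 0]) stool();
translate([1459, 283, 0]) stool();
translate([345, 224, 773]) chair();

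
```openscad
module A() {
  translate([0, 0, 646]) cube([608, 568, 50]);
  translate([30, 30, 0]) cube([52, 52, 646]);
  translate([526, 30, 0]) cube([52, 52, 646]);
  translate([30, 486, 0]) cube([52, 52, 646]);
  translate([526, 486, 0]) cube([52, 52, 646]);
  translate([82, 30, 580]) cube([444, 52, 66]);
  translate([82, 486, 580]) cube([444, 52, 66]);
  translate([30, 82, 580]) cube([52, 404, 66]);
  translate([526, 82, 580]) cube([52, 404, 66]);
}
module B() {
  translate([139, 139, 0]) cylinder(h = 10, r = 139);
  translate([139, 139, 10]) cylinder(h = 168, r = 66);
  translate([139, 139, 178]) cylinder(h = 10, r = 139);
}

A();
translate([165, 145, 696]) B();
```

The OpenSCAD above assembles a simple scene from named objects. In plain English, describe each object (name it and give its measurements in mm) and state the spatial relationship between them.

A is a table: top 608 mm (x) × 568 mm (y), 50 mm thick, upper face at z = 696 mm, on four 52×52 mm square legs, each inset 30 mm from the nearest pair of top edges, running from z = 0 to the bottom of the top. Four apron rails, 52 mm thick and 66 mm tall, run between adjacent legs with their top edges flush with the underside of the top and their outer faces flush with the legs' outer faces.

B is a spool: two coaxial disc flanges of radius 139 mm and thickness 10 mm, joined by a core cylinder of radius 66 mm and height 168 mm. The lower flange rests on z = 0 and the three cylinders share a vertical axis.

The spool is on top of the table, centred.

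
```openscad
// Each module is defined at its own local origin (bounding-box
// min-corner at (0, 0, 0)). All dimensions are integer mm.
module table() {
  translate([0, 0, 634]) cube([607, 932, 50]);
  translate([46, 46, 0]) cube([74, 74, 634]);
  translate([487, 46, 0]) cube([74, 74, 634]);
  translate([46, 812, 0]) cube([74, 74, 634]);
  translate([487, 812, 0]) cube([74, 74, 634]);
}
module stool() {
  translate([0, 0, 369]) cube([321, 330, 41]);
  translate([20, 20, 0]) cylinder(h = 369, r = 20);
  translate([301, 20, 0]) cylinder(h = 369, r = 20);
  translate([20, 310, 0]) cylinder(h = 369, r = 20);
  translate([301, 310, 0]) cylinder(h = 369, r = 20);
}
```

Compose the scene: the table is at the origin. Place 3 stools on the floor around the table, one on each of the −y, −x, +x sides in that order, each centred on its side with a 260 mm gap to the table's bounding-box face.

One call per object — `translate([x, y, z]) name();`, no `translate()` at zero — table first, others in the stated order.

table();
translate([143, -590, 0]) stool();
translate([-581, 301, 0]) stool();
translate([867, 301, 0]) stool();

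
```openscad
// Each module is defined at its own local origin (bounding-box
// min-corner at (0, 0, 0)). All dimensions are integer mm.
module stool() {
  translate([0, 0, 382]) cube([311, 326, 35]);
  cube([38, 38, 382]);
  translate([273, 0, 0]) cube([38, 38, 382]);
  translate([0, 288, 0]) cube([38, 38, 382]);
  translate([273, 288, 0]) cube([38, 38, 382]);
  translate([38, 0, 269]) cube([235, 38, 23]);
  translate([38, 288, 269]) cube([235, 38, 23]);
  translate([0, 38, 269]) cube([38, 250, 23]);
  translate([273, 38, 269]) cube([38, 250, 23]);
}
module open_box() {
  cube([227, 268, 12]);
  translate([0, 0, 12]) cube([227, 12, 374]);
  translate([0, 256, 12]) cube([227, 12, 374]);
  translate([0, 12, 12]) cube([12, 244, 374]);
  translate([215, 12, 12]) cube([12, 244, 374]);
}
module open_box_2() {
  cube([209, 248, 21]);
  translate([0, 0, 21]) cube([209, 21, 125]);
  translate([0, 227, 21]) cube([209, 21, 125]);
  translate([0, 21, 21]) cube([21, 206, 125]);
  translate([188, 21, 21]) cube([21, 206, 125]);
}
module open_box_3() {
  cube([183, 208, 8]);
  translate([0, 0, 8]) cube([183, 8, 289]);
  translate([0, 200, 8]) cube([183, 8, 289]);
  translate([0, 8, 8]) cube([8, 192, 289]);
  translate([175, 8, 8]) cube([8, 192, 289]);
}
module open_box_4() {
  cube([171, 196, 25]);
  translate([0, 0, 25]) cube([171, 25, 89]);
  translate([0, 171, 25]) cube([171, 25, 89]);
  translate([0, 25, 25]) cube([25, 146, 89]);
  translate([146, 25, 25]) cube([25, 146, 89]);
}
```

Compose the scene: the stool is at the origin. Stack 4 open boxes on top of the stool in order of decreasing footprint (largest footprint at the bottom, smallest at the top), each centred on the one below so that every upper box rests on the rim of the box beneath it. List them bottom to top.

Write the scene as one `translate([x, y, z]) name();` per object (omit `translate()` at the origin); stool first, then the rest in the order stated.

stool();
translate([42, 29, 417]) open_box();
translate([51, 39, 803]) open_box_2();
translate([64, 59, 949]) open_box_3();
translate([70, 65, 1246]) open_box_4();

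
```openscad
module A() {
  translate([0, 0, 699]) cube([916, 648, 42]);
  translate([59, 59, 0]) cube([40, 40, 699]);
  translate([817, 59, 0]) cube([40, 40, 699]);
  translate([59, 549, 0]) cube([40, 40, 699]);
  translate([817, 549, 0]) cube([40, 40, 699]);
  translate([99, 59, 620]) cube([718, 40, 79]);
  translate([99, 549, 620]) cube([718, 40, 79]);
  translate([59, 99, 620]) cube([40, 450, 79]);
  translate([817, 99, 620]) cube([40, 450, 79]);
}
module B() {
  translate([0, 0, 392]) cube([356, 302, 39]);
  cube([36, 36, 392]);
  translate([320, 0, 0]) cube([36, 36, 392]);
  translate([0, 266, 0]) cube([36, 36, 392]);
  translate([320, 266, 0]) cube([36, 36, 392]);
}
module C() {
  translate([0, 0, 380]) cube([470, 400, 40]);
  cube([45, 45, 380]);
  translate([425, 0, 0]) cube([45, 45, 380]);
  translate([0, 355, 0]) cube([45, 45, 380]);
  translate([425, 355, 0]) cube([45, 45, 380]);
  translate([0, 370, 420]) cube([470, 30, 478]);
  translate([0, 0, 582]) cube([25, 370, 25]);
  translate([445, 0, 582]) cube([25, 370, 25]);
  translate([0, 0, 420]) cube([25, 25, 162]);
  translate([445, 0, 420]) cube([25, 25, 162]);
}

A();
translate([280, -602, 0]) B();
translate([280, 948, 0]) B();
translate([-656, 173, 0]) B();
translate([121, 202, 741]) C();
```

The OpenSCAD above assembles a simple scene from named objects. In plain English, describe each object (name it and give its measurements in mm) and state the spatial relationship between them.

A is a table: top 916 mm (x) × 648 mm (y), 42 mm thick, upper face at z = 741 mm, on four 40×40 mm square legs, each inset 59 mm from the nearest pair of top edges, running from z = 0 to the bottom of the top. Four apron rails, 40 mm thick and 79 mm tall, run between adjacent legs with their top edges flush with the underside of the top and their outer faces flush with the legs' outer faces.

B is a four-legged stool. The seat is 356×302 mm, 39 mm thick, top at z = 431 mm. It stands on four square legs, each 36×36 mm in cross-section, from z = 0 to the seat underside, each flush with a corner of the seat.

C is a chair. The seat is a 470×400×40 mm slab with its top at z = 420 mm, on four 45×45 mm corner legs (flush with the seat edges, standing on z = 0). A flat backrest 30 mm thick, 478 mm tall, spans the full seat width and rises from the seat top along its +y edge, rear face flush with the rear of the seat. Two armrests of 25×25 mm section run along each side from the seat's front edge to the front of the backrest, top faces 187 mm above the seat top and outer faces flush with the seat's x-edges; a 25×25 mm post under the front of each armrest stands on the seat at the front corner.

Three stools sit around the table at the −y, +y, −x sides. The chair is on top of the table.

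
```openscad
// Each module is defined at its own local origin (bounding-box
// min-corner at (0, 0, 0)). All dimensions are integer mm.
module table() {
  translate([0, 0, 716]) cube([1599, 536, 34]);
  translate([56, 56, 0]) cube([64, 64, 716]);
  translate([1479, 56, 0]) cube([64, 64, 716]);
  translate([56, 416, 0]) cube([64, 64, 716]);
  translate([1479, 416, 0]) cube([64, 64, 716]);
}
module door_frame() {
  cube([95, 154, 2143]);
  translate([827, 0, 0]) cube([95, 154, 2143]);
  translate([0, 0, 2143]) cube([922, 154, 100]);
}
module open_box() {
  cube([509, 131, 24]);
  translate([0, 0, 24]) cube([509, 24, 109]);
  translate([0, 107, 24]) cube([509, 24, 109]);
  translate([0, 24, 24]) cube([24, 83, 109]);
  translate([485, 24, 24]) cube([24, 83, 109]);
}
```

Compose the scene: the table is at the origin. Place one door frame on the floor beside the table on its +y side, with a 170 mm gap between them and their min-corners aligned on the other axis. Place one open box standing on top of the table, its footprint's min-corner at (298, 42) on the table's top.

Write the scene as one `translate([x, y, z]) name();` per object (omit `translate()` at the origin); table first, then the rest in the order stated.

table();
translate([0, 706, 0]) door_frame();
translate([298, 42, 750]) open_box();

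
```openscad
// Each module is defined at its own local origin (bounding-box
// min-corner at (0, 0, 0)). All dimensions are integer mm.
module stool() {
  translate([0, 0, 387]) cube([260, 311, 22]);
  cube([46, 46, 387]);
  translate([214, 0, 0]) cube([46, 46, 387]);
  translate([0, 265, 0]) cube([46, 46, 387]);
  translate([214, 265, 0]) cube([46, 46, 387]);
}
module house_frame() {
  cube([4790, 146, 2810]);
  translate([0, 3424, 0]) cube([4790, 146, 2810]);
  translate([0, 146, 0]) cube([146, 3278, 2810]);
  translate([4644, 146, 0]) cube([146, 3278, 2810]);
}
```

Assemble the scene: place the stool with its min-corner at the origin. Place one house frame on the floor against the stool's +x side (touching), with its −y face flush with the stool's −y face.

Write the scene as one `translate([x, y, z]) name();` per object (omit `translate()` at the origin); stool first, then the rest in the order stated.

stool();
translate([260, 0, 0]) house_frame();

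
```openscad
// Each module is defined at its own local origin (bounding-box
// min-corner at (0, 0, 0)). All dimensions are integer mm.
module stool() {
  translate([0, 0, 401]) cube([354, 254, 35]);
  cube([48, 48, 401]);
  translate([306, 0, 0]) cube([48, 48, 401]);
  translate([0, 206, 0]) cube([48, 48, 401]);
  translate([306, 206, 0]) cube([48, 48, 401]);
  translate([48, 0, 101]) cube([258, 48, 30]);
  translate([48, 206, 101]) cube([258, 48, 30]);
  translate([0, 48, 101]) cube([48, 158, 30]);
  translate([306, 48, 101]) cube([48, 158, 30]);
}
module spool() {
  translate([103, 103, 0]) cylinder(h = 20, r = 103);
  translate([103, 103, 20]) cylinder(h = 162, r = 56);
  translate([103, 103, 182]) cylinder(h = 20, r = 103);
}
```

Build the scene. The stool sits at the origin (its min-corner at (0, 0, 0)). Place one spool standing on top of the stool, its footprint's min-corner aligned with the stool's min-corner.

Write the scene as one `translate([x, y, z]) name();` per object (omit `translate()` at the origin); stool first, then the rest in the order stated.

stool();
translate([0, 0, 436]) spool();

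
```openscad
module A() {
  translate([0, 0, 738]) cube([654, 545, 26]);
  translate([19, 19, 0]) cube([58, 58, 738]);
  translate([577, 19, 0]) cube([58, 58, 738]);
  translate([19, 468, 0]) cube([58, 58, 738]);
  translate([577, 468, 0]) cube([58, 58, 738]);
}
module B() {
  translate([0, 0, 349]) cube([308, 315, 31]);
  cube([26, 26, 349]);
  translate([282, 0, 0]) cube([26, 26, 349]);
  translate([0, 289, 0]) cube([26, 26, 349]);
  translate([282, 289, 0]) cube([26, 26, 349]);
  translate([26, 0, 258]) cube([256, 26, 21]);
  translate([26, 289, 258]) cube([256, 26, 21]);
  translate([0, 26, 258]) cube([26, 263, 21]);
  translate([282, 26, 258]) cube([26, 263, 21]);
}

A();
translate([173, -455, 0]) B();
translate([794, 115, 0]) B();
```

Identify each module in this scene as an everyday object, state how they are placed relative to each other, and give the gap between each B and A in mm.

A is a table. B is a stool. Two stools sit around the table at the −y, +x sides. The gap between each stool and the table is 140 mm.

Each stool's nearest face is 140 mm from the table's bounding box.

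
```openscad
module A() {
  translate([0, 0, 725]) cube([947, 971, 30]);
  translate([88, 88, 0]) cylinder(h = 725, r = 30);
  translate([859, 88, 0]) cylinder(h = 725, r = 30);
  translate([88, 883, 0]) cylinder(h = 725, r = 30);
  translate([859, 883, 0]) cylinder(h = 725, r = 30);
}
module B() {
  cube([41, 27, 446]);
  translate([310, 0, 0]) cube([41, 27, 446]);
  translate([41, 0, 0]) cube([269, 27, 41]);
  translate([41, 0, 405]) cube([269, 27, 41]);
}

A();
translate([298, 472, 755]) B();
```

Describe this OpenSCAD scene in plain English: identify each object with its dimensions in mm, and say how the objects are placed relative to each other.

A is a table with a 947×971 mm rectangular top, 30 mm thick, top surface at z = 755 mm, supported by four round legs of 60 mm diameter, each leg's bounding box inset 58 mm from the nearest pair of top edges, running from the floor.

B is a rectangular picture frame lying in the x–z plane (depth along y). The opening is 269 mm wide (x) by 364 mm tall (z), surrounded by a border 41 mm wide on all four sides. The frame is 27 mm deep and is made of two full-height vertical stiles with two horizontal rails fitted between them.

The picture frame is on top of the table, centred.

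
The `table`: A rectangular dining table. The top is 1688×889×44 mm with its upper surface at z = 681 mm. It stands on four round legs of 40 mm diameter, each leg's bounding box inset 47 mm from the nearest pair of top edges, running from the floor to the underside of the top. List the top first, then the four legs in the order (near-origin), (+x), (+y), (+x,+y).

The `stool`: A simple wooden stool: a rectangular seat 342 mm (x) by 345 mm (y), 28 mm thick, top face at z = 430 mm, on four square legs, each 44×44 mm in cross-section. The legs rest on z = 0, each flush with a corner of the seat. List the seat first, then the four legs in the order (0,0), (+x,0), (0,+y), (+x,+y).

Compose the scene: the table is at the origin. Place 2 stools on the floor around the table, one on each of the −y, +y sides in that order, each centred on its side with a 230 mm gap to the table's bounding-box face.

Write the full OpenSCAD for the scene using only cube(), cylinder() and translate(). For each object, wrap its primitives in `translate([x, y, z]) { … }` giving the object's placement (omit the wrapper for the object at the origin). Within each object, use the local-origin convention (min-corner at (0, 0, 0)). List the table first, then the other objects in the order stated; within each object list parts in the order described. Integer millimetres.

translate([0, 0, 637]) cube([1688, 889, 44]);
translate([67, 67, 0]) cylinder(h = 637, r = 20);
translate([1621, 67, 0]) cylinder(h = 637, r = 20);
translate([67, 822, 0]) cylinder(h = 637, r = 20);
translate([1621, 822, 0]) cylinder(h = 637, r = 20);
translate([673, -575, 0]) {
  translate([0, 0, 402]) cube([342, 345, 28]);
  cube([44, 44, 402]);
  translate([298, 0, 0]) cube([44, 44, 402]);
  translate([0, 301, 0]) cube([44, 44, 402]);
  translate([298, 301, 0]) cube([44, 44, 402]);
}
translate([673, 1119, 0]) {
  translate([0, 0, 402]) cube([342, 345, 28]);
  cube([44, 44, 402]);
  translate([298, 0, 0]) cube([44, 44, 402]);
  translate([0, 301, 0]) cube([44, 44, 402]);
  translate([298, 301, 0]) cube([44, 44, 402]);
}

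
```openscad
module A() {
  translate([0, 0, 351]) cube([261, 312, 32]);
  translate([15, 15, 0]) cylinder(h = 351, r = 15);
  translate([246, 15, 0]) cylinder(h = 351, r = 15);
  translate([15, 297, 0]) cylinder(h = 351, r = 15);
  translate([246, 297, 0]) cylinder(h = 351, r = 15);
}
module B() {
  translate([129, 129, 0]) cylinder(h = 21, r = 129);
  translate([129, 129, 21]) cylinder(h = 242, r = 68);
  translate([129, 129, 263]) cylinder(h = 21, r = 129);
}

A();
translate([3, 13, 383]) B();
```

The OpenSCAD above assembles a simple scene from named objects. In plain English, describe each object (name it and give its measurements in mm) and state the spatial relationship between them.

A is a four-legged stool. The seat is a 261×312×32 mm slab whose top surface is at z = 383 mm; four round legs, each 30 mm in diameter, run from the floor (z = 0) to the underside of the seat, each leg's axis is inset half a diameter from the nearest pair of seat edges (so the leg's bounding box is flush with the corner).

B is a spool: two coaxial disc flanges of radius 129 mm and thickness 21 mm, joined by a core cylinder of radius 68 mm and height 242 mm. The lower flange rests on z = 0 and the three cylinders share a vertical axis.

The spool is on top of the stool.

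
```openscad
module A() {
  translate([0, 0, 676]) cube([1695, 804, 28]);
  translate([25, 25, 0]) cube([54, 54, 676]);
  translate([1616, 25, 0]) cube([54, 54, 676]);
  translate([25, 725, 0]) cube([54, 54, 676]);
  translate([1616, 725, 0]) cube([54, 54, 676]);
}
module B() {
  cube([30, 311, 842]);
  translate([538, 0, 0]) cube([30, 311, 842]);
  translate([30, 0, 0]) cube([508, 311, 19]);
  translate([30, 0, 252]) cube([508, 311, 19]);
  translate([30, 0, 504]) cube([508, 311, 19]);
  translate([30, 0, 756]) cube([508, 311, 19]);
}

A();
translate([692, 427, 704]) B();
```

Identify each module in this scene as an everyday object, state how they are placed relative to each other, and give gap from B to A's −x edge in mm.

A is a table. B is a bookshelf. The bookshelf is on top of the table. The gap from the bookshelf to the table's −x edge is 692 mm.

The bookshelf's min-x is at 692; the table's min-x is 0; gap = 692 mm.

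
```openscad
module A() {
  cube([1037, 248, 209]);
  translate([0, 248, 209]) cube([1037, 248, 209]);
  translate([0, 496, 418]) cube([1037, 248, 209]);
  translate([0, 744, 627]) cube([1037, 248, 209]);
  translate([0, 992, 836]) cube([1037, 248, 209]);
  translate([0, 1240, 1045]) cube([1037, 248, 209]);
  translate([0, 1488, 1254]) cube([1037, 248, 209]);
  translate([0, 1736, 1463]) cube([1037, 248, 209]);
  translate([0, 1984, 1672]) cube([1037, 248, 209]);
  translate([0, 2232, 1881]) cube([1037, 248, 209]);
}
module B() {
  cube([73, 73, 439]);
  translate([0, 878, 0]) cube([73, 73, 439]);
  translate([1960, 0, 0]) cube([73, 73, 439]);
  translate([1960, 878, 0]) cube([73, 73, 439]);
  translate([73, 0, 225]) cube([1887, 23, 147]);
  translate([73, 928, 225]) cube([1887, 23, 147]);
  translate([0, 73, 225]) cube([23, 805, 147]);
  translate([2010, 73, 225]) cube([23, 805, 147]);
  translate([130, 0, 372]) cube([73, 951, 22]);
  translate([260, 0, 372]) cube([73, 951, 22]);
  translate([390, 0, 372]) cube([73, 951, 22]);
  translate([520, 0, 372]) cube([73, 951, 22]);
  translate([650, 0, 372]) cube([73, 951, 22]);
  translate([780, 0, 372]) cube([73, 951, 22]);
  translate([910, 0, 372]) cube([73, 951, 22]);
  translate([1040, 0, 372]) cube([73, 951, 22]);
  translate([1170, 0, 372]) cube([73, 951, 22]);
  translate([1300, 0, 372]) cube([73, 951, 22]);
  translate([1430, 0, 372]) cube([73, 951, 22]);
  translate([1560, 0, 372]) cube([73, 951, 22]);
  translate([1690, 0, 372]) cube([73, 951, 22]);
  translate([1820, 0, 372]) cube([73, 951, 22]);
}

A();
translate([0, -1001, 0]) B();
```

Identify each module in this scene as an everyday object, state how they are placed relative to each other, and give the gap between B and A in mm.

A is a staircase. B is a bed frame. The bed frame is on the floor beside the staircase on its −y side. The gap between the bed frame and the staircase is 50 mm.

The bed frame's nearest face is 50 mm from the staircase's −y face.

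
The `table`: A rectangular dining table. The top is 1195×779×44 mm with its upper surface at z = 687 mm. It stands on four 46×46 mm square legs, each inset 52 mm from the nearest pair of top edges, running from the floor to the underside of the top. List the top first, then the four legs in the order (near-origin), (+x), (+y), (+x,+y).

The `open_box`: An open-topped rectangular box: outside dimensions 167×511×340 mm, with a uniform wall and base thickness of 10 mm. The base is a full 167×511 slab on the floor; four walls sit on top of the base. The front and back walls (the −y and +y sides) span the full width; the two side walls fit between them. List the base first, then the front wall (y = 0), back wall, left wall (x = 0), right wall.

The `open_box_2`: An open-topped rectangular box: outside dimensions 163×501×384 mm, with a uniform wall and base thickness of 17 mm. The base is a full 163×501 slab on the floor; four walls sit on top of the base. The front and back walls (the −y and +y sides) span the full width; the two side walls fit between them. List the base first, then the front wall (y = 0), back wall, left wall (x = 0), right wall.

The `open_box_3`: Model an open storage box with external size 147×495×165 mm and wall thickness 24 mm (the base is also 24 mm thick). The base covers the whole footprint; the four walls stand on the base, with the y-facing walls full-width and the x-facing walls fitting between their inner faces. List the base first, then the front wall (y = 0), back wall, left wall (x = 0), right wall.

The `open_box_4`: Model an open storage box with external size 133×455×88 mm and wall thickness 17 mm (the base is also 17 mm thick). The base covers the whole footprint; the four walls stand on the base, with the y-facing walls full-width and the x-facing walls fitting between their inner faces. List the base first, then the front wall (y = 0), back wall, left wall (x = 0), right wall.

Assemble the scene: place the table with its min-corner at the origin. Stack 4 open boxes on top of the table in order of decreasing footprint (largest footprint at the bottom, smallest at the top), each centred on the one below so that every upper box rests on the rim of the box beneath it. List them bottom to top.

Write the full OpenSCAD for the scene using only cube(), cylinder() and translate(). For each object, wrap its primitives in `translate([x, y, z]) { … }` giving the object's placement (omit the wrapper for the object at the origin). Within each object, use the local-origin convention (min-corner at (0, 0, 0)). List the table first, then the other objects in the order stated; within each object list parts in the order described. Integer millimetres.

translate([0, 0, 643]) cube([1195, 779, 44]);
translate([52, 52, 0]) cube([46, 46, 643]);
translate([1097, 52, 0]) cube([46, 46, 643]);
translate([52, 681, 0]) cube([46, 46, 643]);
translate([1097, 681, 0]) cube([46, 46, 643]);
translate([514, 134, 687]) {
  cube([167, 511, 10]);
  translate([0, 0, 10]) cube([167, 10, 330]);
  translate([0, 501, 10]) cube([167, 10, 330]);
  translate([0, 10, 10]) cube([10, 491, 330]);
  translate([157, 10, 10]) cube([10, 491, 330]);
}
translate([516, 139, 1027]) {
  cube([163, 501, 17]);
  translate([0, 0, 17]) cube([163, 17, 367]);
  translate([0, 484, 17]) cube([163, 17, 367]);
  translate([0, 17, 17]) cube([17, 467, 367]);
  translate([146, 17, 17]) cube([17, 467, 367]);
}
translate([524, 142, 1411]) {
  cube([147, 495, 24]);
  translate([0, 0, 24]) cube([147, 24, 141]);
  translate([0, 471, 24]) cube([147, 24, 141]);
  translate([0, 24, 24]) cube([24, 447, 141]);
  translate([123, 24, 24]) cube([24, 447, 141]);
}
translate([531, 162, 1576]) {
  cube([133, 455, 17]);
  translate([0, 0, 17]) cube([133, 17, 71]);
  translate([0, 438, 17]) cube([133, 17, 71]);
  translate([0, 17, 17]) cube([17, 421, 71]);
  translate([116, 17, 17]) cube([17, 421, 71]);
}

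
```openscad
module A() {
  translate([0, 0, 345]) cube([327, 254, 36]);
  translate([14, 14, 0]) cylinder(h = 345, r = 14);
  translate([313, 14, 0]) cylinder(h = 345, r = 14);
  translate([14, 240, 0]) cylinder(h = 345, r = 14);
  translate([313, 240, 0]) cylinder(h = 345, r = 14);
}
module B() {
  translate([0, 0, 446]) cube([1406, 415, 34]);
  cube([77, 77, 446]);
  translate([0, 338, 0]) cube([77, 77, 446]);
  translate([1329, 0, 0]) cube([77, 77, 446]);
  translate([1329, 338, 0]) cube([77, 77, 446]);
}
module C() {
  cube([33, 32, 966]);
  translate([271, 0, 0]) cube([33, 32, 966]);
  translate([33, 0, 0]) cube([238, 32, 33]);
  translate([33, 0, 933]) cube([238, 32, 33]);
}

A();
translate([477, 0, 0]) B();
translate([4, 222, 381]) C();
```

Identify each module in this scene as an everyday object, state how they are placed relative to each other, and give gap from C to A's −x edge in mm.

The picture frame's min-x is at 4; the stool's min-x is 0; gap = 4 mm.

A is a stool. B is a bench. C is a picture frame. The bench is on the floor beside the stool on its +x side. The picture frame is on top of the stool. The gap from the picture frame to the stool's −x edge is 4 mm.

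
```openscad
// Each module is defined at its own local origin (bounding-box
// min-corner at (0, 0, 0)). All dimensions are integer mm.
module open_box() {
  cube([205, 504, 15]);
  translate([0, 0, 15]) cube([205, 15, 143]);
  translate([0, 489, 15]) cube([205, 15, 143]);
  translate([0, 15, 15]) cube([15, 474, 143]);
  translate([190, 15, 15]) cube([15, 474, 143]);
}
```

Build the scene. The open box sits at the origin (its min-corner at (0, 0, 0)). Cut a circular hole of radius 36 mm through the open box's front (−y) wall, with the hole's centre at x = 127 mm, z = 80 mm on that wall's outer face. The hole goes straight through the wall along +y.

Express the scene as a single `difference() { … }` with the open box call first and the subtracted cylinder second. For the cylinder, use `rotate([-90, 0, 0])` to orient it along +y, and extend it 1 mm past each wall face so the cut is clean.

difference() {
  open_box();
  translate([127, -1, 80]) rotate([-90, 0, 0]) cylinder(h = 17, r = 36);
}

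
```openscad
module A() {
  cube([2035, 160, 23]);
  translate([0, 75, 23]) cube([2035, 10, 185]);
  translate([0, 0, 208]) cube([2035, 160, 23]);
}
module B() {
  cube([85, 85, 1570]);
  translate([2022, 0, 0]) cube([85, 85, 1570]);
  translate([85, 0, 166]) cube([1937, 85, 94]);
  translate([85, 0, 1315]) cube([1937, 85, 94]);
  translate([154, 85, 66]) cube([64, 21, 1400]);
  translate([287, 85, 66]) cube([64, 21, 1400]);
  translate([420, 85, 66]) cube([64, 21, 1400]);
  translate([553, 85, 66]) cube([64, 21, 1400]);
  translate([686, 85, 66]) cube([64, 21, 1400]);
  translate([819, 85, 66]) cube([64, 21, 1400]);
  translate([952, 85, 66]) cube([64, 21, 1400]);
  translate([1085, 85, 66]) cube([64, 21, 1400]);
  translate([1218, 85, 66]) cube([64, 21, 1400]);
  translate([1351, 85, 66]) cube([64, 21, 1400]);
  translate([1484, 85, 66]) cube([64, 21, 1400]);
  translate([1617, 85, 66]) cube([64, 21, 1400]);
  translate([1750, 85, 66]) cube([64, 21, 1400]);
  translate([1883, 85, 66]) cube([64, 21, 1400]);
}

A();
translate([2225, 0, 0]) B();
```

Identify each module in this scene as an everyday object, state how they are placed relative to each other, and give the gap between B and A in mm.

A is an I-beam. B is a fence section. The fence section is on the floor beside the I-beam on its +x side. The gap between the fence section and the I-beam is 190 mm.

The fence section's nearest face is 190 mm from the I-beam's +x face.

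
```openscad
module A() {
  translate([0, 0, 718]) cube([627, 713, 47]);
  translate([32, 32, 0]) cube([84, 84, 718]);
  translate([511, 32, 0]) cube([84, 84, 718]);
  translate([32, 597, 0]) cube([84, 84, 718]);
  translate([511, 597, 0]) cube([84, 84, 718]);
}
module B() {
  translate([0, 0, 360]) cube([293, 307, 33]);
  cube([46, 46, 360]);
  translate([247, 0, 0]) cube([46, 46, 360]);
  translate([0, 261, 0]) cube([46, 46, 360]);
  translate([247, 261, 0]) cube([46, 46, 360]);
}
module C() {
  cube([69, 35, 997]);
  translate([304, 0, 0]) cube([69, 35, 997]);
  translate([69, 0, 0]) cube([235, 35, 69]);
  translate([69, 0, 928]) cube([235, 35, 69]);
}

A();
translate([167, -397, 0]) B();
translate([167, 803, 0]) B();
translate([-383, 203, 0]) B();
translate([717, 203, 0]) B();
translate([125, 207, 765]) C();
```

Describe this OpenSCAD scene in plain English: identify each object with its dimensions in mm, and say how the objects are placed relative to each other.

A is a rectangular dining table. The top is 627×713×47 mm with its upper surface at z = 765 mm. It stands on four 84×84 mm square legs, each inset 32 mm from the nearest pair of top edges, running from the floor to the underside of the top.

B is a simple wooden stool: a rectangular seat 293 mm (x) by 307 mm (y), 33 mm thick, top face at z = 393 mm, on four square legs, each 46×46 mm in cross-section. The legs rest on z = 0, each flush with a corner of the seat.

C is a picture frame with a 235×859 mm rectangular opening (x by z) and a uniform 69 mm border on every side. Frame depth is 35 mm along y. It is built from two vertical stiles running the full outside height and two horizontal rails spanning the gap between the stiles.

Four stools sit around the table at the −y, +y, −x, +x sides. The picture frame is on top of the table.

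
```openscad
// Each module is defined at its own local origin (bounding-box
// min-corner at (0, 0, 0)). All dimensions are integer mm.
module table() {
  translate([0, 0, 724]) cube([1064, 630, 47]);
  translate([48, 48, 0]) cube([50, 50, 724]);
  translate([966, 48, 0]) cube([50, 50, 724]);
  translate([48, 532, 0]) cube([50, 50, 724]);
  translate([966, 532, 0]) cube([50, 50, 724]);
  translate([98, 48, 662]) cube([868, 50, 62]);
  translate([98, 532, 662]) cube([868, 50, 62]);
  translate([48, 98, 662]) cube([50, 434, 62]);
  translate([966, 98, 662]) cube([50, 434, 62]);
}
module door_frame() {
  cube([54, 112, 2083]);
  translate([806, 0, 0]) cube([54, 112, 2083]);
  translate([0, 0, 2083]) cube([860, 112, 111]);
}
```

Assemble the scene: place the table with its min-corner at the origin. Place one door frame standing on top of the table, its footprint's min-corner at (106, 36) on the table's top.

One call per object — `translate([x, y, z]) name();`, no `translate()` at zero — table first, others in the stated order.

table();
translate([106, 36, 771]) door_frame();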